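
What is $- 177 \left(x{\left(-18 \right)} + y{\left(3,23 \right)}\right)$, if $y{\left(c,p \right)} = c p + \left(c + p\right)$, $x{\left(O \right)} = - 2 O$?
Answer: $-23187$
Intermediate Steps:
$y{\left(c,p \right)} = c + p + c p$
$- 177 \left(x{\left(-18 \right)} + y{\left(3,23 \right)}\right) = - 177 \left(\left(-2\right) \left(-18\right) + \left(3 + 23 + 3 \cdot 23\right)\right) = - 177 \left(36 + \left(3 + 23 + 69\right)\right) = - 177 \left(36 + 95\right) = \left(-177\right) 131 = -23187$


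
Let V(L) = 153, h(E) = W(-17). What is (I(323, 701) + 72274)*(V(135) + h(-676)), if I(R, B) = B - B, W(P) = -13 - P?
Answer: 11347018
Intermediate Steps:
h(E) = 4 (h(E) = -13 - 1*(-17) = -13 + 17 = 4)
I(R, B) = 0
(I(323, 701) + 72274)*(V(135) + h(-676)) = (0 + 72274)*(153 + 4) = 72274*157 = 11347018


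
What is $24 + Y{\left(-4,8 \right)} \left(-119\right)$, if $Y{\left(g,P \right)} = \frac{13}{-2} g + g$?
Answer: $-2594$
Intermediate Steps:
$Y{\left(g,P \right)} = - \frac{11 g}{2}$ ($Y{\left(g,P \right)} = 13 \left(- \frac{1}{2}\right) g + g = - \frac{13 g}{2} + g = - \frac{11 g}{2}$)
$24 + Y{\left(-4,8 \right)} \left(-119\right) = 24 + \left(- \frac{11}{2}\right) \left(-4\right) \left(-119\right) = 24 + 22 \left(-119\right) = 24 - 2618 = -2594$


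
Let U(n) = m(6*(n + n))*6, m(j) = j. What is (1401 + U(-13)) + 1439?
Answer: 1904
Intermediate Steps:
U(n) = 72*n (U(n) = (6*(n + n))*6 = (6*(2*n))*6 = (12*n)*6 = 72*n)
(1401 + U(-13)) + 1439 = (1401 + 72*(-13)) + 1439 = (1401 - 936) + 1439 = 465 + 1439 = 1904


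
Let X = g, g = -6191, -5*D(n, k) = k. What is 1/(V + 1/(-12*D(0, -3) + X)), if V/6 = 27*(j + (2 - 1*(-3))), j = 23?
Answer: 30991/140575171 ≈ 0.00022046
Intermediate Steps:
D(n, k) = -k/5
X = -6191
V = 4536 (V = 6*(27*(23 + (2 - 1*(-3)))) = 6*(27*(23 + (2 + 3))) = 6*(27*(23 + 5)) = 6*(27*28) = 6*756 = 4536)
1/(V + 1/(-12*D(0, -3) + X)) = 1/(4536 + 1/(-(-12)*(-3)/5 - 6191)) = 1/(4536 + 1/(-12*⅗ - 6191)) = 1/(4536 + 1/(-36/5 - 6191)) = 1/(4536 + 1/(-30991/5)) = 1/(4536 - 5/30991) = 1/(140575171/30991) = 30991/140575171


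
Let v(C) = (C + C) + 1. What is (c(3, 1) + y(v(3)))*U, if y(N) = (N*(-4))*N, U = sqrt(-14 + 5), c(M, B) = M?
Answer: -579*I ≈ -579.0*I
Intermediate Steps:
U = 3*I (U = sqrt(-9) = 3*I ≈ 3.0*I)
v(C) = 1 + 2*C (v(C) = 2*C + 1 = 1 + 2*C)
y(N) = -4*N**2 (y(N) = (-4*N)*N = -4*N**2)
(c(3, 1) + y(v(3)))*U = (3 - 4*(1 + 2*3)**2)*(3*I) = (3 - 4*(1 + 6)**2)*(3*I) = (3 - 4*7**2)*(3*I) = (3 - 4*49)*(3*I) = (3 - 196)*(3*I) = -579*I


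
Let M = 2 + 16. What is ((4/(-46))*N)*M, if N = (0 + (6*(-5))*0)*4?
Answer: 0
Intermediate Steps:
N = 0 (N = (0 - 30*0)*4 = (0 + 0)*4 = 0*4 = 0)
M = 18
((4/(-46))*N)*M = ((4/(-46))*0)*18 = ((4*(-1/46))*0)*18 = -2/23*0*18 = 0*18 = 0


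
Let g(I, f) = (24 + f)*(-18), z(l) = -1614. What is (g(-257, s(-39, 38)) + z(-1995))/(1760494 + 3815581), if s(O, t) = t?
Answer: -546/1115215 ≈ -0.00048959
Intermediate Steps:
g(I, f) = -432 - 18*f
(g(-257, s(-39, 38)) + z(-1995))/(1760494 + 3815581) = ((-432 - 18*38) - 1614)/(1760494 + 3815581) = ((-432 - 684) - 1614)/5576075 = (-1116 - 1614)*(1/5576075) = -2730*1/5576075 = -546/1115215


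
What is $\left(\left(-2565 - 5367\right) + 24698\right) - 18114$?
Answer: $-1348$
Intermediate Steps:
$\left(\left(-2565 - 5367\right) + 24698\right) - 18114 = \left(-7932 + 24698\right) - 18114 = 16766 - 18114 = -1348$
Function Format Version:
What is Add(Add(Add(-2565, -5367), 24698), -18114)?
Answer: -1348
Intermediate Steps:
Add(Add(Add(-2565, -5367), 24698), -18114) = Add(Add(-7932, 24698), -18114) = Add(16766, -18114) = -1348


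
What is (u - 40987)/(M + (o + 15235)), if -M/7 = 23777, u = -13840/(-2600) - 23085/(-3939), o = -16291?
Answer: 269006234/1099604675 ≈ 0.24464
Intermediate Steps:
u = 73421/6565 (u = -13840*(-1/2600) - 23085*(-1/3939) = 346/65 + 7695/1313 = 73421/6565 ≈ 11.184)
M = -166439 (M = -7*23777 = -166439)
(u - 40987)/(M + (o + 15235)) = (73421/6565 - 40987)/(-166439 + (-16291 + 15235)) = -269006234/(6565*(-166439 - 1056)) = -269006234/6565/(-167495) = -269006234/6565*(-1/167495) = 269006234/1099604675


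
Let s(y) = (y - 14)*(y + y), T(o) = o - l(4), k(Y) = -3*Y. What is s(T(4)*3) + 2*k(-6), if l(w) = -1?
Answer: 66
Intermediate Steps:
T(o) = 1 + o (T(o) = o - 1*(-1) = o + 1 = 1 + o)
s(y) = 2*y*(-14 + y) (s(y) = (-14 + y)*(2*y) = 2*y*(-14 + y))
s(T(4)*3) + 2*k(-6) = 2*((1 + 4)*3)*(-14 + (1 + 4)*3) + 2*(-3*(-6)) = 2*(5*3)*(-14 + 5*3) + 2*18 = 2*15*(-14 + 15) + 36 = 2*15*1 + 36 = 30 + 36 = 66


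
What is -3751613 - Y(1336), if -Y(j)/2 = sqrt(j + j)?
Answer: -3751613 + 8*sqrt(167) ≈ -3.7515e+6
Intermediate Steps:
Y(j) = -2*sqrt(2)*sqrt(j) (Y(j) = -2*sqrt(j + j) = -2*sqrt(2)*sqrt(j))
-3751613 - Y(1336) = -3751613 - (-2)*sqrt(2)*sqrt(1336) = -3751613 - (-2)*sqrt(2)*2*sqrt(334) = -3751613 - (-8)*sqrt(167) = -3751613 + 8*sqrt(167)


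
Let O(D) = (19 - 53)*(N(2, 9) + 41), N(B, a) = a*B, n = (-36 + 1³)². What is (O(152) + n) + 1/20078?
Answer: -15680917/20078 ≈ -781.00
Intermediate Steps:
n = 1225 (n = (-36 + 1)² = (-35)² = 1225)
N(B, a) = B*a
O(D) = -2006 (O(D) = (19 - 53)*(2*9 + 41) = -34*(18 + 41) = -34*59 = -2006)
(O(152) + n) + 1/20078 = (-2006 + 1225) + 1/20078 = -781 + 1/20078 = -15680917/20078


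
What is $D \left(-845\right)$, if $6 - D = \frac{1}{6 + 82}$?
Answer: $- \frac{445315}{88} \approx -5060.4$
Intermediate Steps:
$D = \frac{527}{88}$ ($D = 6 - \frac{1}{6 + 82} = 6 - \frac{1}{88} = \frac{527}{88} \approx 5.9886$)
$D \left(-845\right) = \frac{527}{88} \left(-845\right) = - \frac{445315}{88}$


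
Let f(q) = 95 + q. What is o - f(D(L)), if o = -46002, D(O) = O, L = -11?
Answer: -46086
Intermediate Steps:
o - f(D(L)) = -46002 - (95 - 11) = -46002 - 1*84 = -46002 - 84 = -46086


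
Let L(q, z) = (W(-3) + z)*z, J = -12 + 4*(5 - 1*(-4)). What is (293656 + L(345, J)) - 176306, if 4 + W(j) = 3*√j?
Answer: 117830 + 72*I*√3 ≈ 1.1783e+5 + 124.71*I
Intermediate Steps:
W(j) = -4 + 3*√j
J = 24 (J = -12 + 4*(5 + 4) = -12 + 4*9 = -12 + 36 = 24)
L(q, z) = z*(-4 + z + 3*I*√3) (L(q, z) = ((-4 + 3*√(-3)) + z)*z = ((-4 + 3*(I*√3)) + z)*z = ((-4 + 3*I*√3) + z)*z = (-4 + z + 3*I*√3)*z = z*(-4 + z + 3*I*√3))
(293656 + L(345, J)) - 176306 = (293656 + 24*(-4 + 24 + 3*I*√3)) - 176306 = (293656 + 24*(20 + 3*I*√3)) - 176306 = (293656 + (480 + 72*I*√3)) - 176306 = (294136 + 72*I*√3) - 176306 = 117830 + 72*I*√3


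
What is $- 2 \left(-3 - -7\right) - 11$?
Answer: $-19$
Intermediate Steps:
$- 2 \left(-3 - -7\right) - 11 = - 2 \left(-3 + 7\right) - 11 = \left(-2\right) 4 - 11 = -8 - 11 = -19$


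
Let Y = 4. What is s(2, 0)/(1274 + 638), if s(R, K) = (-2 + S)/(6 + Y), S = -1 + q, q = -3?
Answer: -3/9560 ≈ -0.00031381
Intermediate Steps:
S = -4 (S = -1 - 3 = -4)
s(R, K) = -3/5 (s(R, K) = (-2 - 4)/(6 + 4) = -6/10 = -6*1/10 = -3/5)
s(2, 0)/(1274 + 638) = -3/(5*(1274 + 638)) = -3/5/1912 = -3/5*1/1912 = -3/9560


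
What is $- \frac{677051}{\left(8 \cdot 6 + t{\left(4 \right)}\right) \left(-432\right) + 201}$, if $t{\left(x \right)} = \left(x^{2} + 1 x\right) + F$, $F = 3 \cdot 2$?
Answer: $\frac{677051}{31767} \approx 21.313$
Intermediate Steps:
$F = 6$
$t{\left(x \right)} = 6 + x + x^{2}$ ($t{\left(x \right)} = \left(x^{2} + 1 x\right) + 6 = \left(x^{2} + x\right) + 6 = \left(x + x^{2}\right) + 6 = 6 + x + x^{2}$)
$- \frac{677051}{\left(8 \cdot 6 + t{\left(4 \right)}\right) \left(-432\right) + 201} = - \frac{677051}{\left(8 \cdot 6 + \left(6 + 4 + 4^{2}\right)\right) \left(-432\right) + 201} = - \frac{677051}{\left(48 + \left(6 + 4 + 16\right)\right) \left(-432\right) + 201} = - \frac{677051}{\left(48 + 26\right) \left(-432\right) + 201} = - \frac{677051}{74 \left(-432\right) + 201} = - \frac{677051}{-31968 + 201} = - \frac{677051}{-31767} = \left(-677051\right) \left(- \frac{1}{31767}\right) = \frac{677051}{31767}$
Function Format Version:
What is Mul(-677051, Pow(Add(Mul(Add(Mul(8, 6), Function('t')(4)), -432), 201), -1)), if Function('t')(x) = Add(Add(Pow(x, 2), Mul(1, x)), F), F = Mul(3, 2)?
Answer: Rational(677051, 31767) ≈ 21.313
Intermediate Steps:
F = 6
Function('t')(x) = Add(6, x, Pow(x, 2)) (Function('t')(x) = Add(Add(Pow(x, 2), Mul(1, x)), 6) = Add(Add(Pow(x, 2), x), 6) = Add(Add(x, Pow(x, 2)), 6) = Add(6, x, Pow(x, 2)))
Mul(-677051, Pow(Add(Mul(Add(Mul(8, 6), Function('t')(4)), -432), 201), -1)) = Mul(-677051, Pow(Add(Mul(Add(Mul(8, 6), Add(6, 4, Pow(4, 2))), -432), 201), -1)) = Mul(-677051, Pow(Add(Mul(Add(48, Add(6, 4, 16)), -432), 201), -1)) = Mul(-677051, Pow(Add(Mul(Add(48, 26), -432), 201), -1)) = Mul(-677051, Pow(Add(Mul(74, -432), 201), -1)) = Mul(-677051, Pow(Add(-31968, 201), -1)) = Mul(-677051, Pow(-31767, -1)) = Mul(-677051, Rational(-1, 31767)) = Rational(677051, 31767)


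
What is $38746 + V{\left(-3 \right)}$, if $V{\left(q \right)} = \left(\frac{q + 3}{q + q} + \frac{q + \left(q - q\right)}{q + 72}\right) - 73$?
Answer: $\frac{889478}{23} \approx 38673.0$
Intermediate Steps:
$V{\left(q \right)} = -73 + \frac{q}{72 + q} + \frac{3 + q}{2 q}$ ($V{\left(q \right)} = \left(\frac{3 + q}{2 q} + \frac{q + 0}{72 + q}\right) - 73 = \left(\left(3 + q\right) \frac{1}{2 q} + \frac{q}{72 + q}\right) - 73 = \left(\frac{3 + q}{2 q} + \frac{q}{72 + q}\right) - 73 = \left(\frac{q}{72 + q} + \frac{3 + q}{2 q}\right) - 73 = -73 + \frac{q}{72 + q} + \frac{3 + q}{2 q}$)
$38746 + V{\left(-3 \right)} = 38746 + \frac{216 - -31311 - 143 \left(-3\right)^{2}}{2 \left(-3\right) \left(72 - 3\right)} = 38746 + \frac{1}{2} \left(- \frac{1}{3}\right) \frac{1}{69} \left(216 + 31311 - 1287\right) = 38746 + \frac{1}{2} \left(- \frac{1}{3}\right) \frac{1}{69} \cdot 30240 = 38746 - \frac{1680}{23} = \frac{889478}{23}$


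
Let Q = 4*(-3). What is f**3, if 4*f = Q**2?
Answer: 46656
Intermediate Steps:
Q = -12
f = 36 (f = (1/4)*(-12)**2 = (1/4)*144 = 36)
f**3 = 36**3 = 46656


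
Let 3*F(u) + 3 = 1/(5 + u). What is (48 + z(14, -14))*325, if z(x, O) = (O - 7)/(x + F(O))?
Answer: 30147/2 ≈ 15074.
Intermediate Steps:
F(u) = -1 + 1/(3*(5 + u))
z(x, O) = (-7 + O)/(x + (-14/3 - O)/(5 + O)) (z(x, O) = (O - 7)/(x + (-14/3 - O)/(5 + O)) = (-7 + O)/(x + (-14/3 - O)/(5 + O)))
(48 + z(14, -14))*325 = (48 + 3*(-7 - 14)*(5 - 14)/(-14 - 3*(-14) + 3*14*(5 - 14)))*325 = (48 + 3*(-21)*(-9)/(-14 + 42 + 3*14*(-9)))*325 = (48 + 3*(-21)*(-9)/(-14 + 42 - 378))*325 = (48 + 3*(-21)*(-9)/(-350))*325 = (48 + 3*(-1/350)*(-21)*(-9))*325 = (48 - 81/50)*325 = (2319/50)*325 = 30147/2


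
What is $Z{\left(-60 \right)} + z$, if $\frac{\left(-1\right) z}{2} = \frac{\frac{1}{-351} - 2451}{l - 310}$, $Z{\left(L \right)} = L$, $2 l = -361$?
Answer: $- \frac{24101068}{344331} \approx -69.994$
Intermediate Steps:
$l = - \frac{361}{2}$ ($l = \frac{1}{2} \left(-361\right) = - \frac{361}{2} \approx -180.5$)
$z = - \frac{3441208}{344331}$ ($z = - 2 \frac{\frac{1}{-351} - 2451}{- \frac{361}{2} - 310} = - 2 \frac{- \frac{1}{351} - 2451}{- \frac{981}{2}} = - 2 \left(\left(- \frac{860302}{351}\right) \left(- \frac{2}{981}\right)\right) = \left(-2\right) \frac{1720604}{344331} = - \frac{3441208}{344331} \approx -9.9939$)
$Z{\left(-60 \right)} + z = -60 - \frac{3441208}{344331} = - \frac{24101068}{344331}$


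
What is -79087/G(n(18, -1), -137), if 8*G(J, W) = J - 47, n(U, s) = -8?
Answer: 632696/55 ≈ 11504.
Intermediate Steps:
G(J, W) = -47/8 + J/8 (G(J, W) = (J - 47)/8 = (-47 + J)/8 = -47/8 + J/8)
-79087/G(n(18, -1), -137) = -79087/(-47/8 + (⅛)*(-8)) = -79087/(-47/8 - 1) = -79087/(-55/8) = -79087*(-8/55) = 632696/55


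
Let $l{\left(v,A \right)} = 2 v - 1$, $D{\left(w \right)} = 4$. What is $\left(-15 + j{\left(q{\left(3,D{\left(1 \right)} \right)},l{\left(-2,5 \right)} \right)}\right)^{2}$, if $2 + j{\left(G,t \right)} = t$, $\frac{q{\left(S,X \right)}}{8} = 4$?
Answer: $484$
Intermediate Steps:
$l{\left(v,A \right)} = -1 + 2 v$
$q{\left(S,X \right)} = 32$ ($q{\left(S,X \right)} = 8 \cdot 4 = 32$)
$j{\left(G,t \right)} = -2 + t$
$\left(-15 + j{\left(q{\left(3,D{\left(1 \right)} \right)},l{\left(-2,5 \right)} \right)}\right)^{2} = \left(-15 + \left(-2 + \left(-1 + 2 \left(-2\right)\right)\right)\right)^{2} = \left(-15 - 7\right)^{2} = \left(-22\right)^{2} = 484$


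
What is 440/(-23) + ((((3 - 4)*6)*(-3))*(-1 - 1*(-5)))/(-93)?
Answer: -14192/713 ≈ -19.905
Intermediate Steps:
440/(-23) + ((((3 - 4)*6)*(-3))*(-1 - 1*(-5)))/(-93) = 440*(-1/23) + ((-1*6*(-3))*(-1 + 5))*(-1/93) = -440/23 + (-6*(-3)*4)*(-1/93) = -440/23 + (18*4)*(-1/93) = -440/23 + 72*(-1/93) = -440/23 - 24/31 = -14192/713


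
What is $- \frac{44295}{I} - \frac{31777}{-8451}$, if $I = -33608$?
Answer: $\frac{1442298461}{284021208} \approx 5.0781$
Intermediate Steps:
$- \frac{44295}{I} - \frac{31777}{-8451} = - \frac{44295}{-33608} - \frac{31777}{-8451} = \left(-44295\right) \left(- \frac{1}{33608}\right) - - \frac{31777}{8451} = \frac{44295}{33608} + \frac{31777}{8451} = \frac{1442298461}{284021208}$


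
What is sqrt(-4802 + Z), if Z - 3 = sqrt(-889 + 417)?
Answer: sqrt(-4799 + 2*I*sqrt(118)) ≈ 0.1568 + 69.275*I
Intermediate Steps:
Z = 3 + 2*I*sqrt(118) (Z = 3 + sqrt(-889 + 417) = 3 + sqrt(-472) = 3 + 2*I*sqrt(118) ≈ 3.0 + 21.726*I)
sqrt(-4802 + Z) = sqrt(-4802 + (3 + 2*I*sqrt(118))) = sqrt(-4799 + 2*I*sqrt(118))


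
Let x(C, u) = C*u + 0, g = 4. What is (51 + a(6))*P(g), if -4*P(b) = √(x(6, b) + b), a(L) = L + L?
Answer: -63*√7/2 ≈ -83.341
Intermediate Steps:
a(L) = 2*L
x(C, u) = C*u
P(b) = -√7*√b/4 (P(b) = -√(6*b + b)/4 = -√7*√b/4)
(51 + a(6))*P(g) = (51 + 2*6)*(-√7*√4/4) = (51 + 12)*(-¼*√7*2) = 63*(-√7/2) = -63*√7/2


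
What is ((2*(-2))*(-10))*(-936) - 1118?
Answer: -38558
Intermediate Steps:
((2*(-2))*(-10))*(-936) - 1118 = -4*(-10)*(-936) - 1118 = 40*(-936) - 1118 = -37440 - 1118 = -38558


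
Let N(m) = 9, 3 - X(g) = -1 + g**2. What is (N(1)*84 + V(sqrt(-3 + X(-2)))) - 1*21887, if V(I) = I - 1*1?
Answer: -21132 + I*sqrt(3) ≈ -21132.0 + 1.732*I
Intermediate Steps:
X(g) = 4 - g**2 (X(g) = 3 - (-1 + g**2) = 3 + (1 - g**2) = 4 - g**2)
V(I) = -1 + I (V(I) = I - 1 = -1 + I)
(N(1)*84 + V(sqrt(-3 + X(-2)))) - 1*21887 = (9*84 + (-1 + sqrt(-3 + (4 - 1*(-2)**2)))) - 1*21887 = (756 + (-1 + sqrt(-3 + (4 - 1*4)))) - 21887 = (756 + (-1 + sqrt(-3 + (4 - 4)))) - 21887 = (756 + (-1 + sqrt(-3 + 0))) - 21887 = (756 + (-1 + sqrt(-3))) - 21887 = (756 + (-1 + I*sqrt(3))) - 21887 = (755 + I*sqrt(3)) - 21887 = -21132 + I*sqrt(3)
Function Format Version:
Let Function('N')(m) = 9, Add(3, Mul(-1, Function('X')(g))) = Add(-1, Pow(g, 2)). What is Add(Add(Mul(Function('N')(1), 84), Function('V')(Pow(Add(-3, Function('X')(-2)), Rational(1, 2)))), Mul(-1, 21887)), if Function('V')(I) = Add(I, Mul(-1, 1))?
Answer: Add(-21132, Mul(I, Pow(3, Rational(1, 2)))) ≈ Add(-21132., Mul(1.7320, I))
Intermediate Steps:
Function('X')(g) = Add(4, Mul(-1, Pow(g, 2))) (Function('X')(g) = Add(3, Mul(-1, Add(-1, Pow(g, 2)))) = Add(3, Add(1, Mul(-1, Pow(g, 2)))) = Add(4, Mul(-1, Pow(g, 2))))
Function('V')(I) = Add(-1, I) (Function('V')(I) = Add(I, -1) = Add(-1, I))
Add(Add(Mul(Function('N')(1), 84), Function('V')(Pow(Add(-3, Function('X')(-2)), Rational(1, 2)))), Mul(-1, 21887)) = Add(Add(Mul(9, 84), Add(-1, Pow(Add(-3, Add(4, Mul(-1, Pow(-2, 2)))), Rational(1, 2)))), Mul(-1, 21887)) = Add(Add(756, Add(-1, Pow(Add(-3, Add(4, Mul(-1, 4))), Rational(1, 2)))), -21887) = Add(Add(756, Add(-1, Pow(Add(-3, Add(4, -4)), Rational(1, 2)))), -21887) = Add(Add(756, Add(-1, Pow(Add(-3, 0), Rational(1, 2)))), -21887) = Add(Add(756, Add(-1, Pow(-3, Rational(1, 2)))), -21887) = Add(Add(756, Add(-1, Mul(I, Pow(3, Rational(1, 2))))), -21887) = Add(Add(755, Mul(I, Pow(3, Rational(1, 2)))), -21887) = Add(-21132, Mul(I, Pow(3, Rational(1, 2))))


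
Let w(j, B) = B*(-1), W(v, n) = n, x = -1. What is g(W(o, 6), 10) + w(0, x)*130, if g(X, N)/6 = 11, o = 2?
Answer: 196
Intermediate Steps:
w(j, B) = -B
g(X, N) = 66 (g(X, N) = 6*11 = 66)
g(W(o, 6), 10) + w(0, x)*130 = 66 - 1*(-1)*130 = 66 + 1*130 = 66 + 130 = 196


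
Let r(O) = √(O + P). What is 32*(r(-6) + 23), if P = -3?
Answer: 736 + 96*I ≈ 736.0 + 96.0*I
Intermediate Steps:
r(O) = √(-3 + O) (r(O) = √(O - 3) = √(-3 + O))
32*(r(-6) + 23) = 32*(√(-3 - 6) + 23) = 32*(√(-9) + 23) = 32*(3*I + 23) = 32*(23 + 3*I) = 736 + 96*I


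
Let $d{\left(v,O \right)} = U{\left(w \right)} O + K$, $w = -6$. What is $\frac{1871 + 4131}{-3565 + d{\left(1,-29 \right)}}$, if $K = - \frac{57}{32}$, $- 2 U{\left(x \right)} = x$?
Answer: $- \frac{192064}{116921} \approx -1.6427$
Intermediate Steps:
$U{\left(x \right)} = - \frac{x}{2}$
$K = - \frac{57}{32}$ ($K = \left(-57\right) \frac{1}{32} = - \frac{57}{32} \approx -1.7813$)
$d{\left(v,O \right)} = - \frac{57}{32} + 3 O$ ($d{\left(v,O \right)} = \left(- \frac{1}{2}\right) \left(-6\right) O - \frac{57}{32} = 3 O - \frac{57}{32} = - \frac{57}{32} + 3 O$)
$\frac{1871 + 4131}{-3565 + d{\left(1,-29 \right)}} = \frac{1871 + 4131}{-3565 + \left(- \frac{57}{32} + 3 \left(-29\right)\right)} = \frac{6002}{-3565 - \frac{2841}{32}} = \frac{6002}{- \frac{116921}{32}} = 6002 \left(- \frac{32}{116921}\right) = - \frac{192064}{116921}$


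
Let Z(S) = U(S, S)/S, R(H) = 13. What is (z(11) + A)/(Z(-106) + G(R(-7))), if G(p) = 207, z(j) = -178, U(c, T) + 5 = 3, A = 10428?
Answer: 271625/5486 ≈ 49.512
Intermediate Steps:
U(c, T) = -2 (U(c, T) = -5 + 3 = -2)
Z(S) = -2/S
(z(11) + A)/(Z(-106) + G(R(-7))) = (-178 + 10428)/(-2/(-106) + 207) = 10250/(-2*(-1/106) + 207) = 10250/(1/53 + 207) = 10250/(10972/53) = 10250*(53/10972) = 271625/5486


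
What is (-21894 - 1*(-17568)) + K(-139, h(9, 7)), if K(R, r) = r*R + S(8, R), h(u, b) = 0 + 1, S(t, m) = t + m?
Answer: -4596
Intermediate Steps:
S(t, m) = m + t
h(u, b) = 1
K(R, r) = 8 + R + R*r (K(R, r) = r*R + (R + 8) = R*r + (8 + R) = 8 + R + R*r)
(-21894 - 1*(-17568)) + K(-139, h(9, 7)) = (-21894 - 1*(-17568)) + (8 - 139 - 139*1) = (-21894 + 17568) + (8 - 139 - 139) = -4326 - 270 = -4596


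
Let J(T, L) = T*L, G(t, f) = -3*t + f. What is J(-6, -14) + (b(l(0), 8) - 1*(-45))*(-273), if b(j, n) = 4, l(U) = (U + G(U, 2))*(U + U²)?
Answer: -13293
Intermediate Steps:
G(t, f) = f - 3*t
l(U) = (2 - 2*U)*(U + U²) (l(U) = (U + (2 - 3*U))*(U + U²) = (2 - 2*U)*(U + U²))
J(T, L) = L*T
J(-6, -14) + (b(l(0), 8) - 1*(-45))*(-273) = -14*(-6) + (4 - 1*(-45))*(-273) = 84 + (4 + 45)*(-273) = 84 + 49*(-273) = 84 - 13377 = -13293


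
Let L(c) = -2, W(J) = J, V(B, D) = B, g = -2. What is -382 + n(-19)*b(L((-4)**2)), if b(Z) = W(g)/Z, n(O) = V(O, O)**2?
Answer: -21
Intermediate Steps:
n(O) = O**2
b(Z) = -2/Z
-382 + n(-19)*b(L((-4)**2)) = -382 + (-19)**2*(-2/(-2)) = -382 + 361*(-2*(-1/2)) = -382 + 361*1 = -382 + 361 = -21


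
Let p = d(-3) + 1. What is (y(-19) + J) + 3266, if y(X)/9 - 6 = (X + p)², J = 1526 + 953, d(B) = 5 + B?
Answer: 8103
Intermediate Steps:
J = 2479
p = 3 (p = (5 - 3) + 1 = 2 + 1 = 3)
y(X) = 54 + 9*(3 + X)² (y(X) = 54 + 9*(X + 3)² = 54 + 9*(3 + X)²)
(y(-19) + J) + 3266 = ((54 + 9*(3 - 19)²) + 2479) + 3266 = ((54 + 9*(-16)²) + 2479) + 3266 = ((54 + 9*256) + 2479) + 3266 = ((54 + 2304) + 2479) + 3266 = (2358 + 2479) + 3266 = 4837 + 3266 = 8103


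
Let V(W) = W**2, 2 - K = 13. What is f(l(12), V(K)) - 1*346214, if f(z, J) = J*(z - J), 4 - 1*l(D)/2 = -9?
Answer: -357709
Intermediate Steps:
K = -11 (K = 2 - 1*13 = 2 - 13 = -11)
l(D) = 26 (l(D) = 8 - 2*(-9) = 8 + 18 = 26)
f(l(12), V(K)) - 1*346214 = (-11)**2*(26 - 1*(-11)**2) - 1*346214 = 121*(26 - 1*121) - 346214 = 121*(26 - 121) - 346214 = 121*(-95) - 346214 = -11495 - 346214 = -357709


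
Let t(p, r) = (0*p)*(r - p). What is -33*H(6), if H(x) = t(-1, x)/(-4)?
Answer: 0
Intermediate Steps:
t(p, r) = 0 (t(p, r) = 0*(r - p) = 0)
H(x) = 0 (H(x) = 0/(-4) = 0*(-¼) = 0)
-33*H(6) = -33*0 = 0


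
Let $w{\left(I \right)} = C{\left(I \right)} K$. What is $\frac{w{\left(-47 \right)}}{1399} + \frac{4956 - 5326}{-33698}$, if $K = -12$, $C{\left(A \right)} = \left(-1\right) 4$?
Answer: $\frac{1067567}{23571751} \approx 0.04529$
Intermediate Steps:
$C{\left(A \right)} = -4$
$w{\left(I \right)} = 48$ ($w{\left(I \right)} = \left(-4\right) \left(-12\right) = 48$)
$\frac{w{\left(-47 \right)}}{1399} + \frac{4956 - 5326}{-33698} = \frac{48}{1399} + \frac{4956 - 5326}{-33698} = 48 \cdot \frac{1}{1399} - - \frac{185}{16849} = \frac{48}{1399} + \frac{185}{16849} = \frac{1067567}{23571751}$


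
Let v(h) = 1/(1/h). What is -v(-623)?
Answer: 623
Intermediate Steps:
v(h) = h
-v(-623) = -1*(-623) = 623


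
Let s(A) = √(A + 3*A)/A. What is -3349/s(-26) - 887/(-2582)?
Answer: 887/2582 - 3349*I*√26/2 ≈ 0.34353 - 8538.3*I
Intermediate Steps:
s(A) = 2/√A (s(A) = √(4*A)/A = (2*√A)/A = 2/√A)
-3349/s(-26) - 887/(-2582) = -3349*I*√26/2 - 887/(-2582) = -3349*I*√26/2 - 887*(-1/2582) = -3349*I*√26/2 + 887/2582 = 887/2582 - 3349*I*√26/2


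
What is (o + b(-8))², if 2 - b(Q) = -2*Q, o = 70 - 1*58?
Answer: 4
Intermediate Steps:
o = 12 (o = 70 - 58 = 12)
b(Q) = 2 + 2*Q (b(Q) = 2 - (-2)*Q = 2 + 2*Q)
(o + b(-8))² = (12 + (2 + 2*(-8)))² = (12 + (2 - 16))² = (12 - 14)² = (-2)² = 4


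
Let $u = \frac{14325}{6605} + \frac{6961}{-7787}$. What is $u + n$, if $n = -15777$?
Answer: $- \frac{162278999905}{10286627} \approx -15776.0$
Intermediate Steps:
$u = \frac{13114274}{10286627}$ ($u = 14325 \cdot \frac{1}{6605} + 6961 \left(- \frac{1}{7787}\right) = \frac{2865}{1321} - \frac{6961}{7787} = \frac{13114274}{10286627} \approx 1.2749$)
$u + n = \frac{13114274}{10286627} - 15777 = - \frac{162278999905}{10286627}$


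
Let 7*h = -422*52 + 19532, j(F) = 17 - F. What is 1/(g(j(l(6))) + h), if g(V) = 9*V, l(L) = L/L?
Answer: -7/1404 ≈ -0.0049858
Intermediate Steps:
l(L) = 1
h = -2412/7 (h = (-422*52 + 19532)/7 = (-21944 + 19532)/7 = (⅐)*(-2412) = -2412/7 ≈ -344.57)
1/(g(j(l(6))) + h) = 1/(9*(17 - 1*1) - 2412/7) = 1/(9*(17 - 1) - 2412/7) = 1/(9*16 - 2412/7) = 1/(144 - 2412/7) = 1/(-1404/7) = -7/1404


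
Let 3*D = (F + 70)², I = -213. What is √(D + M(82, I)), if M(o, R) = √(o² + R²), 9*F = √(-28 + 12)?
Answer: √(1190652 + 729*√52093 + 15120*I)/27 ≈ 43.146 + 0.24036*I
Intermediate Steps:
F = 4*I/9 (F = √(-28 + 12)/9 = √(-16)/9 = (4*I)/9 = 4*I/9 ≈ 0.44444*I)
M(o, R) = √(R² + o²)
D = (70 + 4*I/9)²/3 (D = (4*I/9 + 70)²/3 = (70 + 4*I/9)²/3 ≈ 1633.3 + 20.741*I)
√(D + M(82, I)) = √((396884/243 + 560*I/27) + √((-213)² + 82²)) = √((396884/243 + 560*I/27) + √(45369 + 6724)) = √((396884/243 + 560*I/27) + √52093) = √(396884/243 + √52093 + 560*I/27)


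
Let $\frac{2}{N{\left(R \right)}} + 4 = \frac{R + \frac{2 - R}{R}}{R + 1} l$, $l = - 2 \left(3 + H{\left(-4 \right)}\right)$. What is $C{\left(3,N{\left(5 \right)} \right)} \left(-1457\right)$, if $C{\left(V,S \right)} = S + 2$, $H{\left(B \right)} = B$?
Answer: $- \frac{33511}{19} \approx -1763.7$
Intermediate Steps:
$l = 2$ ($l = - 2 \left(3 - 4\right) = \left(-2\right) \left(-1\right) = 2$)
$N{\left(R \right)} = \frac{2}{-4 + \frac{2 \left(R + \frac{2 - R}{R}\right)}{1 + R}}$ ($N{\left(R \right)} = \frac{2}{-4 + \frac{R + \frac{2 - R}{R}}{R + 1} \cdot 2} = \frac{2}{-4 + \frac{R + \frac{2 - R}{R}}{1 + R} 2} = \frac{2}{-4 + \frac{2 \left(R + \frac{2 - R}{R}\right)}{1 + R}}$)
$C{\left(V,S \right)} = 2 + S$
$C{\left(3,N{\left(5 \right)} \right)} \left(-1457\right) = \left(2 - \frac{5 \left(1 + 5\right)}{-2 + 5^{2} + 3 \cdot 5}\right) \left(-1457\right) = \left(2 - 5 \frac{1}{-2 + 25 + 15} \cdot 6\right) \left(-1457\right) = \left(2 - 5 \cdot \frac{1}{38} \cdot 6\right) \left(-1457\right) = \left(2 - \frac{15}{19}\right) \left(-1457\right) = \frac{23}{19} \left(-1457\right) = - \frac{33511}{19}$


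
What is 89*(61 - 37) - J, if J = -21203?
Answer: 23339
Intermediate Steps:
89*(61 - 37) - J = 89*(61 - 37) - 1*(-21203) = 89*24 + 21203 = 2136 + 21203 = 23339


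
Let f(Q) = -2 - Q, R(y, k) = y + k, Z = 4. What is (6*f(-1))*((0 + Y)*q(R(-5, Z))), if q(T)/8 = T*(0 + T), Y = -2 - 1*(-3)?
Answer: -48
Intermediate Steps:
Y = 1 (Y = -2 + 3 = 1)
R(y, k) = k + y
q(T) = 8*T² (q(T) = 8*(T*(0 + T)) = 8*(T*T) = 8*T²)
(6*f(-1))*((0 + Y)*q(R(-5, Z))) = (6*(-2 - 1*(-1)))*((0 + 1)*(8*(4 - 5)²)) = (6*(-2 + 1))*(1*(8*(-1)²)) = (6*(-1))*(1*(8*1)) = -6*8 = -48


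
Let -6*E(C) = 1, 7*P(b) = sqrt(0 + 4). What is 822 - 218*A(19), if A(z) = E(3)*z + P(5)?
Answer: 30451/21 ≈ 1450.0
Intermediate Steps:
P(b) = 2/7 (P(b) = sqrt(0 + 4)/7 = sqrt(4)/7 = (1/7)*2 = 2/7)
E(C) = -1/6 (E(C) = -1/6*1 = -1/6)
A(z) = 2/7 - z/6 (A(z) = -z/6 + 2/7 = 2/7 - z/6)
822 - 218*A(19) = 822 - 218*(2/7 - 1/6*19) = 822 - 218*(2/7 - 19/6) = 822 - 218*(-121/42) = 822 + 13189/21 = 30451/21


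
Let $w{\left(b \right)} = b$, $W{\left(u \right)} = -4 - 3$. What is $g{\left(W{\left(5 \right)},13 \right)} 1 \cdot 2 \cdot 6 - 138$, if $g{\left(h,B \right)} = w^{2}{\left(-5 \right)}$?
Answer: $162$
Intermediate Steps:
$W{\left(u \right)} = -7$ ($W{\left(u \right)} = -4 - 3 = -7$)
$g{\left(h,B \right)} = 25$ ($g{\left(h,B \right)} = \left(-5\right)^{2} = 25$)
$g{\left(W{\left(5 \right)},13 \right)} 1 \cdot 2 \cdot 6 - 138 = 25 \cdot 1 \cdot 2 \cdot 6 - 138 = 25 \cdot 2 \cdot 6 - 138 = 25 \cdot 12 - 138 = 300 - 138 = 162$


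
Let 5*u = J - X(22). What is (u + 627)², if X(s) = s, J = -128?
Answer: 356409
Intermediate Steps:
u = -30 (u = (-128 - 1*22)/5 = (-128 - 22)/5 = (⅕)*(-150) = -30)
(u + 627)² = (-30 + 627)² = 597² = 356409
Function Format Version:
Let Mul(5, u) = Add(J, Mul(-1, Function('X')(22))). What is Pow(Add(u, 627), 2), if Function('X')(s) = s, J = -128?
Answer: 356409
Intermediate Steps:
u = -30 (u = Mul(Rational(1, 5), Add(-128, Mul(-1, 22))) = Mul(Rational(1, 5), Add(-128, -22)) = Mul(Rational(1, 5), -150) = -30)
Pow(Add(u, 627), 2) = Pow(Add(-30, 627), 2) = Pow(597, 2) = 356409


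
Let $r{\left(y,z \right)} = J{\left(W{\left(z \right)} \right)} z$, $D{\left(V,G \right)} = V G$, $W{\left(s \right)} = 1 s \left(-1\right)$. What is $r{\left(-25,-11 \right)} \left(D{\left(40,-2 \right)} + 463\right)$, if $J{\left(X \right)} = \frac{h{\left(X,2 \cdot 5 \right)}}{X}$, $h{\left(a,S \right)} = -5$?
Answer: $1915$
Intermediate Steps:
$W{\left(s \right)} = - s$ ($W{\left(s \right)} = s \left(-1\right) = - s$)
$J{\left(X \right)} = - \frac{5}{X}$
$D{\left(V,G \right)} = G V$
$r{\left(y,z \right)} = 5$ ($r{\left(y,z \right)} = - \frac{5}{\left(-1\right) z} z = - 5 \left(- \frac{1}{z}\right) z = \frac{5}{z} z = 5$)
$r{\left(-25,-11 \right)} \left(D{\left(40,-2 \right)} + 463\right) = 5 \left(\left(-2\right) 40 + 463\right) = 5 \left(-80 + 463\right) = 5 \cdot 383 = 1915$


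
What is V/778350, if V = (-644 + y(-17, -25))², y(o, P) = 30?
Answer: 188498/389175 ≈ 0.48435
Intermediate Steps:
V = 376996 (V = (-644 + 30)² = (-614)² = 376996)
V/778350 = 376996/778350 = 376996*(1/778350) = 188498/389175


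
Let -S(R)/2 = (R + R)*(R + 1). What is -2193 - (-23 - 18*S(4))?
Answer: -3610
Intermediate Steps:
S(R) = -4*R*(1 + R) (S(R) = -2*(R + R)*(R + 1) = -2*2*R*(1 + R) = -4*R*(1 + R))
-2193 - (-23 - 18*S(4)) = -2193 - (-23 - (-72)*4*(1 + 4)) = -2193 - (-23 - (-72)*4*5) = -2193 - (-23 - 18*(-80)) = -2193 - (-23 + 1440) = -2193 - 1*1417 = -2193 - 1417 = -3610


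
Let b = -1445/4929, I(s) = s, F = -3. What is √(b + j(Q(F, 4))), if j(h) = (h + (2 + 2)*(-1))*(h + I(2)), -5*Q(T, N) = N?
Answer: I*√3676546029/24645 ≈ 2.4603*I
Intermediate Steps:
Q(T, N) = -N/5
j(h) = (-4 + h)*(2 + h) (j(h) = (h + (2 + 2)*(-1))*(h + 2) = (h + 4*(-1))*(2 + h) = (h - 4)*(2 + h) = (-4 + h)*(2 + h))
b = -1445/4929 (b = -1445*1/4929 = -1445/4929 ≈ -0.29316)
√(b + j(Q(F, 4))) = √(-1445/4929 + (-8 + (-⅕*4)² - (-2)*4/5)) = √(-1445/4929 + (-8 + (-⅘)² - 2*(-⅘))) = √(-1445/4929 + (-8 + 16/25 + 8/5)) = √(-1445/4929 - 144/25) = √(-745901/123225) = I*√3676546029/24645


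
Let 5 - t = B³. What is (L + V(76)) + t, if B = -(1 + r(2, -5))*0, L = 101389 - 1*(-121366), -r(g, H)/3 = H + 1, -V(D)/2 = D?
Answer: 222608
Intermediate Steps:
V(D) = -2*D
r(g, H) = -3 - 3*H (r(g, H) = -3*(H + 1) = -3*(1 + H) = -3 - 3*H)
L = 222755 (L = 101389 + 121366 = 222755)
B = 0 (B = -(1 + (-3 - 3*(-5)))*0 = -(1 + (-3 + 15))*0 = -(1 + 12)*0 = -13*0 = -1*0 = 0)
t = 5 (t = 5 - 1*0³ = 5 - 1*0 = 5 + 0 = 5)
(L + V(76)) + t = (222755 - 2*76) + 5 = (222755 - 152) + 5 = 222603 + 5 = 222608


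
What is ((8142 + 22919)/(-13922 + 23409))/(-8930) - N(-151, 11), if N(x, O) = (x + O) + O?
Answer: 10928708329/84718910 ≈ 129.00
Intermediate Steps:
N(x, O) = x + 2*O (N(x, O) = (O + x) + O = x + 2*O)
((8142 + 22919)/(-13922 + 23409))/(-8930) - N(-151, 11) = ((8142 + 22919)/(-13922 + 23409))/(-8930) - (-151 + 2*11) = (31061/9487)*(-1/8930) - (-151 + 22) = (31061*(1/9487))*(-1/8930) - 1*(-129) = (31061/9487)*(-1/8930) + 129 = -31061/84718910 + 129 = 10928708329/84718910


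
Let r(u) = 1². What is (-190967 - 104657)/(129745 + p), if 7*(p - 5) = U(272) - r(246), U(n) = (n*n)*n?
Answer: -2069368/21031897 ≈ -0.098392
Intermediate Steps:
r(u) = 1
U(n) = n³ (U(n) = n²*n = n³)
p = 20123682/7 (p = 5 + (272³ - 1*1)/7 = 5 + (20123648 - 1)/7 = 5 + (⅐)*20123647 = 5 + 20123647/7 = 20123682/7 ≈ 2.8748e+6)
(-190967 - 104657)/(129745 + p) = (-190967 - 104657)/(129745 + 20123682/7) = -295624/21031897/7 = -295624*7/21031897 = -2069368/21031897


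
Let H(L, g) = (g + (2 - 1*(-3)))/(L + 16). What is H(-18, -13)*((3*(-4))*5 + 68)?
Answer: 32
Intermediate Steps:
H(L, g) = (5 + g)/(16 + L) (H(L, g) = (g + (2 + 3))/(16 + L) = (g + 5)/(16 + L) = (5 + g)/(16 + L))
H(-18, -13)*((3*(-4))*5 + 68) = ((5 - 13)/(16 - 18))*((3*(-4))*5 + 68) = (-8/(-2))*(-12*5 + 68) = (-1/2*(-8))*(-60 + 68) = 4*8 = 32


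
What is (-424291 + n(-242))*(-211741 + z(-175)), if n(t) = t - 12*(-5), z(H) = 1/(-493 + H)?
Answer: 60038729869797/668 ≈ 8.9878e+10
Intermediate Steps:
n(t) = 60 + t (n(t) = t + 60 = 60 + t)
(-424291 + n(-242))*(-211741 + z(-175)) = (-424291 + (60 - 242))*(-211741 + 1/(-493 - 175)) = (-424291 - 182)*(-211741 + 1/(-668)) = -424473*(-211741 - 1/668) = -424473*(-141442989/668) = 60038729869797/668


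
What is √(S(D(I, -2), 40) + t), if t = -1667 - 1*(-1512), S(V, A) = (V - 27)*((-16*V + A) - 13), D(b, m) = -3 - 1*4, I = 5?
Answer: I*√4881 ≈ 69.864*I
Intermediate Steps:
D(b, m) = -7 (D(b, m) = -3 - 4 = -7)
S(V, A) = (-27 + V)*(-13 + A - 16*V) (S(V, A) = (-27 + V)*((A - 16*V) - 13) = (-27 + V)*(-13 + A - 16*V))
t = -155 (t = -1667 + 1512 = -155)
√(S(D(I, -2), 40) + t) = √((351 - 27*40 - 16*(-7)² + 419*(-7) + 40*(-7)) - 155) = √((351 - 1080 - 16*49 - 2933 - 280) - 155) = √((351 - 1080 - 784 - 2933 - 280) - 155) = √(-4726 - 155) = √(-4881) = I*√4881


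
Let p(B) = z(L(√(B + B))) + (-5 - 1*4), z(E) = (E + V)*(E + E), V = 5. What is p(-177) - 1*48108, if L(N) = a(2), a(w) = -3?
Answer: -48129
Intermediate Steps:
L(N) = -3
z(E) = 2*E*(5 + E) (z(E) = (E + 5)*(E + E) = (5 + E)*(2*E) = 2*E*(5 + E))
p(B) = -21 (p(B) = 2*(-3)*(5 - 3) + (-5 - 1*4) = 2*(-3)*2 + (-5 - 4) = -12 - 9 = -21)
p(-177) - 1*48108 = -21 - 1*48108 = -21 - 48108 = -48129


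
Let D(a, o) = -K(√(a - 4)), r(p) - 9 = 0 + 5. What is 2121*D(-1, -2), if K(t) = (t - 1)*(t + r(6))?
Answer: 40299 - 27573*I*√5 ≈ 40299.0 - 61655.0*I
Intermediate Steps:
r(p) = 14 (r(p) = 9 + (0 + 5) = 9 + 5 = 14)
K(t) = (-1 + t)*(14 + t) (K(t) = (t - 1)*(t + 14) = (-1 + t)*(14 + t))
D(a, o) = 18 - a - 13*√(-4 + a) (D(a, o) = -(-14 + (√(a - 4))² + 13*√(a - 4)) = -(-14 + (√(-4 + a))² + 13*√(-4 + a)) = -(-14 + (-4 + a) + 13*√(-4 + a)) = -(-18 + a + 13*√(-4 + a)) = 18 - a - 13*√(-4 + a))
2121*D(-1, -2) = 2121*(18 - 1*(-1) - 13*√(-4 - 1)) = 2121*(18 + 1 - 13*I*√5) = 2121*(19 - 13*I*√5) = 40299 - 27573*I*√5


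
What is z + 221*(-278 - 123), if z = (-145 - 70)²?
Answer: -42396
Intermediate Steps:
z = 46225 (z = (-215)² = 46225)
z + 221*(-278 - 123) = 46225 + 221*(-278 - 123) = 46225 + 221*(-401) = 46225 - 88621 = -42396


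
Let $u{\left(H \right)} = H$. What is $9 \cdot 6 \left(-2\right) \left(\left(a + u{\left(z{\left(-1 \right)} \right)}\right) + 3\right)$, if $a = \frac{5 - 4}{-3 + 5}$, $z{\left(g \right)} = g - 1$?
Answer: $-162$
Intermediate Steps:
$z{\left(g \right)} = -1 + g$ ($z{\left(g \right)} = g - 1 = -1 + g$)
$a = \frac{1}{2}$ ($a = 1 \cdot \frac{1}{2} = \frac{1}{2} \approx 0.5$)
$9 \cdot 6 \left(-2\right) \left(\left(a + u{\left(z{\left(-1 \right)} \right)}\right) + 3\right) = 9 \cdot 6 \left(-2\right) \left(\left(\frac{1}{2} - 2\right) + 3\right) = 9 \left(-12\right) \left(\left(\frac{1}{2} - 2\right) + 3\right) = - 108 \left(- \frac{3}{2} + 3\right) = \left(-108\right) \frac{3}{2} = -162$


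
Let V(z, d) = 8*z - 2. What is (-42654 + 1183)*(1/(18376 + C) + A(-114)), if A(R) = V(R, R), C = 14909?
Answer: 1261651041319/33285 ≈ 3.7905e+7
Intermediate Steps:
V(z, d) = -2 + 8*z
A(R) = -2 + 8*R
(-42654 + 1183)*(1/(18376 + C) + A(-114)) = (-42654 + 1183)*(1/(18376 + 14909) + (-2 + 8*(-114))) = -41471*(1/33285 + (-2 - 912)) = -41471*(1/33285 - 914) = -41471*(-30422489/33285) = 1261651041319/33285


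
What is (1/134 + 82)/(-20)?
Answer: -10989/2680 ≈ -4.1004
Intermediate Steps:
(1/134 + 82)/(-20) = (1/134 + 82)*(-1/20) = (10989/134)*(-1/20) = -10989/2680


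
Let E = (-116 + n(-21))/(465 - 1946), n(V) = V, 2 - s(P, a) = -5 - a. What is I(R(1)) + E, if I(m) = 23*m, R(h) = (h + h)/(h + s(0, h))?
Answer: 69359/13329 ≈ 5.2036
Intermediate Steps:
s(P, a) = 7 + a (s(P, a) = 2 - (-5 - a) = 2 + (5 + a) = 7 + a)
R(h) = 2*h/(7 + 2*h) (R(h) = (h + h)/(h + (7 + h)) = (2*h)/(7 + 2*h) = 2*h/(7 + 2*h))
E = 137/1481 (E = (-116 - 21)/(465 - 1946) = -137/(-1481) = -137*(-1/1481) = 137/1481 ≈ 0.092505)
I(R(1)) + E = 23*(2*1/(7 + 2*1)) + 137/1481 = 23*(2*1/(7 + 2)) + 137/1481 = 23*(2*1/9) + 137/1481 = 23*(2*1*(⅑)) + 137/1481 = 23*(2/9) + 137/1481 = 46/9 + 137/1481 = 69359/13329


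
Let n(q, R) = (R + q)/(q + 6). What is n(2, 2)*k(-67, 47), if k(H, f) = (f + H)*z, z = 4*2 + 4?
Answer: -120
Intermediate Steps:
z = 12 (z = 8 + 4 = 12)
k(H, f) = 12*H + 12*f (k(H, f) = (f + H)*12 = (H + f)*12 = 12*H + 12*f)
n(q, R) = (R + q)/(6 + q)
n(2, 2)*k(-67, 47) = ((2 + 2)/(6 + 2))*(12*(-67) + 12*47) = (4/8)*(-804 + 564) = ((⅛)*4)*(-240) = (½)*(-240) = -120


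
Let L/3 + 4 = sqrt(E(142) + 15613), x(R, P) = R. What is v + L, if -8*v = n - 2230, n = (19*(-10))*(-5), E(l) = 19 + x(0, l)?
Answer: 148 + 12*sqrt(977) ≈ 523.08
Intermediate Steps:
E(l) = 19 (E(l) = 19 + 0 = 19)
n = 950 (n = -190*(-5) = 950)
v = 160 (v = -(950 - 2230)/8 = -1/8*(-1280) = 160)
L = -12 + 12*sqrt(977) (L = -12 + 3*sqrt(19 + 15613) = -12 + 3*sqrt(15632) = -12 + 3*(4*sqrt(977)) = -12 + 12*sqrt(977) ≈ 363.08)
v + L = 160 + (-12 + 12*sqrt(977)) = 148 + 12*sqrt(977)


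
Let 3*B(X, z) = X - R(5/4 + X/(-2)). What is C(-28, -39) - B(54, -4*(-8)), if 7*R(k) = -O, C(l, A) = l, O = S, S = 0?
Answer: -46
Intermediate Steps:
O = 0
R(k) = 0 (R(k) = (-1*0)/7 = (⅐)*0 = 0)
B(X, z) = X/3 (B(X, z) = (X - 1*0)/3 = (X + 0)/3 = X/3)
C(-28, -39) - B(54, -4*(-8)) = -28 - 54/3 = -28 - 1*18 = -28 - 18 = -46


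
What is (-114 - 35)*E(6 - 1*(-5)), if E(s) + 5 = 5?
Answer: 0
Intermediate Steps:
E(s) = 0 (E(s) = -5 + 5 = 0)
(-114 - 35)*E(6 - 1*(-5)) = (-114 - 35)*0 = -149*0 = 0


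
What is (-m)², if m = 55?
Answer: 3025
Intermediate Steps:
(-m)² = (-1*55)² = (-55)² = 3025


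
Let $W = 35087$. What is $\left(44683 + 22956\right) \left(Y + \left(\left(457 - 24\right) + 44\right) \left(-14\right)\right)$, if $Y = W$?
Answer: $1921556351$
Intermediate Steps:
$Y = 35087$
$\left(44683 + 22956\right) \left(Y + \left(\left(457 - 24\right) + 44\right) \left(-14\right)\right) = \left(44683 + 22956\right) \left(35087 + \left(\left(457 - 24\right) + 44\right) \left(-14\right)\right) = 67639 \left(35087 + \left(433 + 44\right) \left(-14\right)\right) = 67639 \left(35087 + 477 \left(-14\right)\right) = 67639 \left(35087 - 6678\right) = 67639 \cdot 28409 = 1921556351$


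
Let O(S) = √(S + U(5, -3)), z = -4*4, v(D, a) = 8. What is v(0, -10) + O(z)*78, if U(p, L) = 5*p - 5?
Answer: 164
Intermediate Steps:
U(p, L) = -5 + 5*p
z = -16
O(S) = √(20 + S) (O(S) = √(S + (-5 + 5*5)) = √(S + (-5 + 25)) = √(S + 20) = √(20 + S))
v(0, -10) + O(z)*78 = 8 + √(20 - 16)*78 = 8 + √4*78 = 8 + 2*78 = 8 + 156 = 164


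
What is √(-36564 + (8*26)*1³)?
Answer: 2*I*√9089 ≈ 190.67*I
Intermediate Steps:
√(-36564 + (8*26)*1³) = √(-36564 + 208*1) = √(-36564 + 208) = √(-36356) = 2*I*√9089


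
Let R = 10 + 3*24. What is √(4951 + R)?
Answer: √5033 ≈ 70.944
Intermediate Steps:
R = 82 (R = 10 + 72 = 82)
√(4951 + R) = √(4951 + 82) = √5033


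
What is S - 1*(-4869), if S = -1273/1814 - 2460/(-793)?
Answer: 7007519189/1438502 ≈ 4871.4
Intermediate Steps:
S = 3452951/1438502 (S = -1273*1/1814 - 2460*(-1/793) = -1273/1814 + 2460/793 = 3452951/1438502 ≈ 2.4004)
S - 1*(-4869) = 3452951/1438502 - 1*(-4869) = 3452951/1438502 + 4869 = 7007519189/1438502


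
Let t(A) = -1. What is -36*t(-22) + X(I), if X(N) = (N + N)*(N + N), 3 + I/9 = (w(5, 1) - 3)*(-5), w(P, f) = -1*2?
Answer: 156852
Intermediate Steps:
w(P, f) = -2
I = 198 (I = -27 + 9*((-2 - 3)*(-5)) = -27 + 9*(-5*(-5)) = -27 + 9*25 = -27 + 225 = 198)
X(N) = 4*N² (X(N) = (2*N)*(2*N) = 4*N²)
-36*t(-22) + X(I) = -36*(-1) + 4*198² = 36 + 4*39204 = 36 + 156816 = 156852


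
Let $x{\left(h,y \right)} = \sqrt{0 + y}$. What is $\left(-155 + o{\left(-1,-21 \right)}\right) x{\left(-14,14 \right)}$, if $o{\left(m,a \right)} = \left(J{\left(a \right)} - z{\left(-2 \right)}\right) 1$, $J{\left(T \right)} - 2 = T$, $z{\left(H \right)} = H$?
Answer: $- 172 \sqrt{14} \approx -643.57$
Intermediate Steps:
$x{\left(h,y \right)} = \sqrt{y}$
$J{\left(T \right)} = 2 + T$
$o{\left(m,a \right)} = 4 + a$ ($o{\left(m,a \right)} = \left(\left(2 + a\right) - -2\right) 1 = \left(\left(2 + a\right) + 2\right) 1 = \left(4 + a\right) 1 = 4 + a$)
$\left(-155 + o{\left(-1,-21 \right)}\right) x{\left(-14,14 \right)} = \left(-155 + \left(4 - 21\right)\right) \sqrt{14} = \left(-155 - 17\right) \sqrt{14} = - 172 \sqrt{14}$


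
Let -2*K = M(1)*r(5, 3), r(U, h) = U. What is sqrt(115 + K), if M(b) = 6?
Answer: 10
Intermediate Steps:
K = -15 (K = -3*5 = -1/2*30 = -15)
sqrt(115 + K) = sqrt(115 - 15) = sqrt(100) = 10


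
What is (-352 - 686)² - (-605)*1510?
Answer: 1990994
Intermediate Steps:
(-352 - 686)² - (-605)*1510 = (-1038)² - 1*(-913550) = 1077444 + 913550 = 1990994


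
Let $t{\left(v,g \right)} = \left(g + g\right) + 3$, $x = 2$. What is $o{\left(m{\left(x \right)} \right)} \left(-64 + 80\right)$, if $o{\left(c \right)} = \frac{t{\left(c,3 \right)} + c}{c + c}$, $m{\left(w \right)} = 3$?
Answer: $32$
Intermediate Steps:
$t{\left(v,g \right)} = 3 + 2 g$ ($t{\left(v,g \right)} = 2 g + 3 = 3 + 2 g$)
$o{\left(c \right)} = \frac{9 + c}{2 c}$ ($o{\left(c \right)} = \frac{\left(3 + 2 \cdot 3\right) + c}{c + c} = \frac{\left(3 + 6\right) + c}{2 c} = \left(9 + c\right) \frac{1}{2 c} = \frac{9 + c}{2 c}$)
$o{\left(m{\left(x \right)} \right)} \left(-64 + 80\right) = \frac{9 + 3}{2 \cdot 3} \left(-64 + 80\right) = \frac{1}{2} \cdot \frac{1}{3} \cdot 12 \cdot 16 = 2 \cdot 16 = 32$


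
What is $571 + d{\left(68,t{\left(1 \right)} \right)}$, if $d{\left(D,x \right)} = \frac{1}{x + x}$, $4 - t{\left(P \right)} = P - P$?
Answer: $\frac{4569}{8} \approx 571.13$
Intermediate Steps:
$t{\left(P \right)} = 4$ ($t{\left(P \right)} = 4 - \left(P - P\right) = 4 - 0 = 4 + 0 = 4$)
$d{\left(D,x \right)} = \frac{1}{2 x}$
$571 + d{\left(68,t{\left(1 \right)} \right)} = 571 + \frac{1}{2 \cdot 4} = 571 + \frac{1}{2} \cdot \frac{1}{4} = 571 + \frac{1}{8} = \frac{4569}{8}$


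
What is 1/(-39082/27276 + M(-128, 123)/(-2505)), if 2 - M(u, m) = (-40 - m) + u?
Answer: -11387730/17648713 ≈ -0.64524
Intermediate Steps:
M(u, m) = 42 + m - u (M(u, m) = 2 - ((-40 - m) + u) = 2 - (-40 + u - m) = 2 + (40 + m - u) = 42 + m - u)
1/(-39082/27276 + M(-128, 123)/(-2505)) = 1/(-39082/27276 + (42 + 123 - 1*(-128))/(-2505)) = 1/(-39082*1/27276 + (42 + 123 + 128)*(-1/2505)) = 1/(-19541/13638 + 293*(-1/2505)) = 1/(-19541/13638 - 293/2505) = 1/(-17648713/11387730) = -11387730/17648713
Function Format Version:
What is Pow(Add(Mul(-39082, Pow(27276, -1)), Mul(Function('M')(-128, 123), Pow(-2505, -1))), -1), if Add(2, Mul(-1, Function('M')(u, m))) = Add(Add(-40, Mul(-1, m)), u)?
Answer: Rational(-11387730, 17648713) ≈ -0.64524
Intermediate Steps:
Function('M')(u, m) = Add(42, m, Mul(-1, u)) (Function('M')(u, m) = Add(2, Mul(-1, Add(Add(-40, Mul(-1, m)), u))) = Add(2, Mul(-1, Add(-40, u, Mul(-1, m)))) = Add(2, Add(40, m, Mul(-1, u))) = Add(42, m, Mul(-1, u)))
Pow(Add(Mul(-39082, Pow(27276, -1)), Mul(Function('M')(-128, 123), Pow(-2505, -1))), -1) = Pow(Add(Mul(-39082, Pow(27276, -1)), Mul(Add(42, 123, Mul(-1, -128)), Pow(-2505, -1))), -1) = Pow(Add(Mul(-39082, Rational(1, 27276)), Mul(Add(42, 123, 128), Rational(-1, 2505))), -1) = Pow(Add(Rational(-19541, 13638), Mul(293, Rational(-1, 2505))), -1) = Pow(Add(Rational(-19541, 13638), Rational(-293, 2505)), -1) = Pow(Rational(-17648713, 11387730), -1) = Rational(-11387730, 17648713)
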